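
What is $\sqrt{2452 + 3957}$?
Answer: $\sqrt{6409} \approx 80.056$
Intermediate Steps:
$\sqrt{2452 + 3957} = \sqrt{6409}$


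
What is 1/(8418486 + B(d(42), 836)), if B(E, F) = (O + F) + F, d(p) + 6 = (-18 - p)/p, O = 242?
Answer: 1/8420400 ≈ 1.1876e-7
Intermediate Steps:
d(p) = -6 + (-18 - p)/p
B(E, F) = 242 + 2*F (B(E, F) = (242 + F) + F = 242 + 2*F)
1/(8418486 + B(d(42), 836)) = 1/(8418486 + (242 + 2*836)) = 1/(8418486 + (242 + 1672)) = 1/(8418486 + 1914) = 1/8420400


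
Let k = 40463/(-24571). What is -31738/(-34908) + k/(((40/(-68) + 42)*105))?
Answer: 4801778874941/5283582722880 ≈ 0.90881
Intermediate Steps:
k = -40463/24571 (k = 40463*(-1/24571) = -40463/24571 ≈ -1.6468)
-31738/(-34908) + k/(((40/(-68) + 42)*105)) = -31738/(-34908) - 40463*1/(105*(40/(-68) + 42))/24571 = -31738*(-1/34908) - 40463*1/(105*(40*(-1/68) + 42))/24571 = 15869/17454 - 40463*1/(105*(-10/17 + 42))/24571 = 15869/17454 - 40463/(24571*((704/17)*105)) = 15869/17454 - 40463/(24571*73920/17) = 15869/17454 - 40463/24571*17/73920 = 15869/17454 - 687871/1816288320 = 4801778874941/5283582722880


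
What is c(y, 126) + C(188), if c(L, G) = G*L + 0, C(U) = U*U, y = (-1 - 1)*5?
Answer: 34084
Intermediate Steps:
y = -10 (y = -2*5 = -10)
C(U) = U²
c(L, G) = G*L
c(y, 126) + C(188) = 126*(-10) + 188² = -1260 + 35344 = 34084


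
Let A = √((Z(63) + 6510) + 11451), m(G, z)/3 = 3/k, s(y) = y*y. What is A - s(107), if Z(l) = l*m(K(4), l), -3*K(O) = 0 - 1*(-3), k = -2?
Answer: -11449 + √70710/2 ≈ -11316.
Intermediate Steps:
s(y) = y²
K(O) = -1 (K(O) = -(0 - 1*(-3))/3 = -(0 + 3)/3 = -⅓*3 = -1)
m(G, z) = -9/2 (m(G, z) = 3*(3/(-2)) = 3*(3*(-½)) = 3*(-3/2) = -9/2)
Z(l) = -9*l/2 (Z(l) = l*(-9/2) = -9*l/2)
A = √70710/2 (A = √((-9/2*63 + 6510) + 11451) = √((-567/2 + 6510) + 11451) = √(12453/2 + 11451) = √(35355/2) = √70710/2 ≈ 132.96)
A - s(107) = √70710/2 - 1*107² = √70710/2 - 1*11449 = √70710/2 - 11449 = -11449 + √70710/2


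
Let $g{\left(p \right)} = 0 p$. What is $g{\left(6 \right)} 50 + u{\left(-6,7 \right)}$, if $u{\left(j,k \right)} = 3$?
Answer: $3$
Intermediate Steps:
$g{\left(p \right)} = 0$
$g{\left(6 \right)} 50 + u{\left(-6,7 \right)} = 0 \cdot 50 + 3 = 0 + 3 = 3$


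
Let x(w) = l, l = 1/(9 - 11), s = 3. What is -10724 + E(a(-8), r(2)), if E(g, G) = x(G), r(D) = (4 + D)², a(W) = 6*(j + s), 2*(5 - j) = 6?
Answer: -21449/2 ≈ -10725.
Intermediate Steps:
j = 2 (j = 5 - ½*6 = 5 - 3 = 2)
a(W) = 30 (a(W) = 6*(2 + 3) = 6*5 = 30)
l = -½ (l = 1/(-2) = -½ ≈ -0.50000)
x(w) = -½
E(g, G) = -½
-10724 + E(a(-8), r(2)) = -10724 - ½ = -21449/2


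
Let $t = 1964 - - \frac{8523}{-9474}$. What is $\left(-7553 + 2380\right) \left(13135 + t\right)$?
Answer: $- \frac{246647610573}{3158} \approx -7.8103 \cdot 10^{7}$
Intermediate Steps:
$t = \frac{6199471}{3158}$ ($t = 1964 - \left(-8523\right) \left(- \frac{1}{9474}\right) = 1964 - \frac{2841}{3158} = \frac{6199471}{3158} \approx 1963.1$)
$\left(-7553 + 2380\right) \left(13135 + t\right) = \left(-7553 + 2380\right) \left(13135 + \frac{6199471}{3158}\right) = \left(-5173\right) \frac{47679801}{3158} = - \frac{246647610573}{3158}$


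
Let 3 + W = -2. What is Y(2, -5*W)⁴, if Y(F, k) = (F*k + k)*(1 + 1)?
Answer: 506250000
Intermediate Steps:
W = -5 (W = -3 - 2 = -5)
Y(F, k) = 2*k + 2*F*k (Y(F, k) = (k + F*k)*2 = 2*k + 2*F*k)
Y(2, -5*W)⁴ = (2*(-5*(-5))*(1 + 2))⁴ = (2*25*3)⁴ = 150⁴ = 506250000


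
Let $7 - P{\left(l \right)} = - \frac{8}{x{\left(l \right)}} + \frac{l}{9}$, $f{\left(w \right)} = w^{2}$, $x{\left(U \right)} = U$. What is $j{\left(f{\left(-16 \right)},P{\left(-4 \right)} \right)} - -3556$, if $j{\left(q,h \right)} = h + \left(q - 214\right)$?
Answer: $\frac{32431}{9} \approx 3603.4$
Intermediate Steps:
$P{\left(l \right)} = 7 + \frac{8}{l} - \frac{l}{9}$ ($P{\left(l \right)} = 7 - \left(- \frac{8}{l} + \frac{l}{9}\right) = 7 + \frac{8}{l} - \frac{l}{9}$)
$j{\left(q,h \right)} = -214 + h + q$ ($j{\left(q,h \right)} = h + \left(-214 + q\right) = -214 + h + q$)
$j{\left(f{\left(-16 \right)},P{\left(-4 \right)} \right)} - -3556 = \left(-214 + \left(7 + \frac{8}{-4} - - \frac{4}{9}\right) + \left(-16\right)^{2}\right) - -3556 = \left(-214 + \left(7 + 8 \left(- \frac{1}{4}\right) + \frac{4}{9}\right) + 256\right) + 3556 = \left(-214 + \left(7 - 2 + \frac{4}{9}\right) + 256\right) + 3556 = \left(-214 + \frac{49}{9} + 256\right) + 3556 = \frac{427}{9} + 3556 = \frac{32431}{9}$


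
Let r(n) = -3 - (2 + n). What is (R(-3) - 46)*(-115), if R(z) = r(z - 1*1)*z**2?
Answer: 6325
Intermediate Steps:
r(n) = -5 - n (r(n) = -3 + (-2 - n) = -5 - n)
R(z) = z**2*(-4 - z) (R(z) = (-5 - (z - 1*1))*z**2 = (-5 - (z - 1))*z**2 = (-5 - (-1 + z))*z**2 = (-5 + (1 - z))*z**2 = (-4 - z)*z**2 = z**2*(-4 - z))
(R(-3) - 46)*(-115) = ((-3)**2*(-4 - 1*(-3)) - 46)*(-115) = (9*(-4 + 3) - 46)*(-115) = (9*(-1) - 46)*(-115) = (-9 - 46)*(-115) = -55*(-115) = 6325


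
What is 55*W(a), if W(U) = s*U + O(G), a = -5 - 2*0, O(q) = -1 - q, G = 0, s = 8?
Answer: -2255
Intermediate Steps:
a = -5 (a = -5 + 0 = -5)
W(U) = -1 + 8*U (W(U) = 8*U + (-1 - 1*0) = 8*U + (-1 + 0) = 8*U - 1 = -1 + 8*U)
55*W(a) = 55*(-1 + 8*(-5)) = 55*(-1 - 40) = 55*(-41) = -2255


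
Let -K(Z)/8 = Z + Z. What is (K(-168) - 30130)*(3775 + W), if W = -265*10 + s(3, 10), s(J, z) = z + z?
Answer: -31421090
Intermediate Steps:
s(J, z) = 2*z
K(Z) = -16*Z (K(Z) = -8*(Z + Z) = -16*Z)
W = -2630 (W = -265*10 + 2*10 = -53*50 + 20 = -2650 + 20 = -2630)
(K(-168) - 30130)*(3775 + W) = (-16*(-168) - 30130)*(3775 - 2630) = (2688 - 30130)*1145 = -27442*1145 = -31421090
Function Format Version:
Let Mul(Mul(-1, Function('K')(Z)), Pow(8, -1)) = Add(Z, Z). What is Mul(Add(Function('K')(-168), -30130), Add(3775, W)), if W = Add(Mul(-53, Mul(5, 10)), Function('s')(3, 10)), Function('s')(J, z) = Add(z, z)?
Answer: -31421090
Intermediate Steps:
Function('s')(J, z) = Mul(2, z)
Function('K')(Z) = Mul(-16, Z) (Function('K')(Z) = Mul(-8, Add(Z, Z)) = Mul(-8, Mul(2, Z)) = Mul(-16, Z))
W = -2630 (W = Add(Mul(-53, Mul(5, 10)), Mul(2, 10)) = Add(Mul(-53, 50), 20) = Add(-2650, 20) = -2630)
Mul(Add(Function('K')(-168), -30130), Add(3775, W)) = Mul(Add(Mul(-16, -168), -30130), Add(3775, -2630)) = Mul(Add(2688, -30130), 1145) = Mul(-27442, 1145) = -31421090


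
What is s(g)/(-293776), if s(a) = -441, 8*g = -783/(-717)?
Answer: 63/41968 ≈ 0.0015011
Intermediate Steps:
g = 261/1912 (g = (-783/(-717))/8 = (-783*(-1/717))/8 = (1/8)*(261/239) = 261/1912 ≈ 0.13651)
s(g)/(-293776) = -441/(-293776) = -441*(-1/293776) = 63/41968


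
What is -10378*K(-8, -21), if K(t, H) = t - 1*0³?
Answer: 83024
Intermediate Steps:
K(t, H) = t (K(t, H) = t - 1*0 = t + 0 = t)
-10378*K(-8, -21) = -10378*(-8) = 83024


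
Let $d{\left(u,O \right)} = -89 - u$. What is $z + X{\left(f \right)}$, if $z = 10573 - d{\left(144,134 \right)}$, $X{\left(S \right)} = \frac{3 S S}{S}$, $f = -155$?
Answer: $10341$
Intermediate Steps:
$X{\left(S \right)} = 3 S$ ($X{\left(S \right)} = \frac{3 S^{2}}{S} = 3 S$)
$z = 10806$ ($z = 10573 - \left(-89 - 144\right) = 10573 - -233 = 10573 + 233 = 10806$)
$z + X{\left(f \right)} = 10806 + 3 \left(-155\right) = 10806 - 465 = 10341$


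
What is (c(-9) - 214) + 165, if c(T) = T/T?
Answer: -48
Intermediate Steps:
c(T) = 1
(c(-9) - 214) + 165 = (1 - 214) + 165 = -213 + 165 = -48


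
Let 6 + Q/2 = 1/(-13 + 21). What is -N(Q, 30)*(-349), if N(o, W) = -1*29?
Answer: -10121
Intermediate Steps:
Q = -47/4 (Q = -12 + 2/(-13 + 21) = -12 + 2/8 = -12 + 2*(1/8) = -12 + 1/4 = -47/4 ≈ -11.750)
N(o, W) = -29
-N(Q, 30)*(-349) = -1*(-29)*(-349) = 29*(-349) = -10121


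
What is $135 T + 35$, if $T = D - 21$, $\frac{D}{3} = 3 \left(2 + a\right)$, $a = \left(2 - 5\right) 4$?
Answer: $-14950$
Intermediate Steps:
$a = -12$ ($a = \left(-3\right) 4 = -12$)
$D = -90$ ($D = 3 \cdot 3 \left(2 - 12\right) = 3 \cdot 3 \left(-10\right) = 3 \left(-30\right) = -90$)
$T = -111$ ($T = -90 - 21 = -111$)
$135 T + 35 = 135 \left(-111\right) + 35 = -14985 + 35 = -14950$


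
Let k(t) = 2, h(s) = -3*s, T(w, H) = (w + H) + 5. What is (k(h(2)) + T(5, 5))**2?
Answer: 289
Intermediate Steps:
T(w, H) = 5 + H + w (T(w, H) = (H + w) + 5 = 5 + H + w)
(k(h(2)) + T(5, 5))**2 = (2 + (5 + 5 + 5))**2 = (2 + 15)**2 = 17**2 = 289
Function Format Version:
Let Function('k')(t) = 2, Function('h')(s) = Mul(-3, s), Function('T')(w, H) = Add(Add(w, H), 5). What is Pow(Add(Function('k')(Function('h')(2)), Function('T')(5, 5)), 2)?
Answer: 289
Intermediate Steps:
Function('T')(w, H) = Add(5, H, w) (Function('T')(w, H) = Add(Add(H, w), 5) = Add(5, H, w))
Pow(Add(Function('k')(Function('h')(2)), Function('T')(5, 5)), 2) = Pow(Add(2, Add(5, 5, 5)), 2) = Pow(Add(2, 15), 2) = Pow(17, 2) = 289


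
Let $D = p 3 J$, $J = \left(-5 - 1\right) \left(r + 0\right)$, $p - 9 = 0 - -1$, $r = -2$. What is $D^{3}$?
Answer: $46656000$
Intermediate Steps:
$p = 10$ ($p = 9 + \left(0 - -1\right) = 9 + \left(0 + 1\right) = 9 + 1 = 10$)
$J = 12$ ($J = \left(-5 - 1\right) \left(-2 + 0\right) = \left(-6\right) \left(-2\right) = 12$)
$D = 360$ ($D = 10 \cdot 3 \cdot 12 = 30 \cdot 12 = 360$)
$D^{3} = 360^{3} = 46656000$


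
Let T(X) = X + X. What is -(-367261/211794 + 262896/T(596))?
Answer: -6905252539/31557306 ≈ -218.82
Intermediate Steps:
T(X) = 2*X
-(-367261/211794 + 262896/T(596)) = -(-367261/211794 + 262896/((2*596))) = -(-367261*1/211794 + 262896/1192) = -(-367261/211794 + 262896*(1/1192)) = -(-367261/211794 + 32862/149) = -1*6905252539/31557306 = -6905252539/31557306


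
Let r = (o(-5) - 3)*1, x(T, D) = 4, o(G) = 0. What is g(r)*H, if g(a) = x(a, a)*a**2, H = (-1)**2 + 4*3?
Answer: 468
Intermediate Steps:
r = -3 (r = (0 - 3)*1 = -3*1 = -3)
H = 13 (H = 1 + 12 = 13)
g(a) = 4*a**2
g(r)*H = (4*(-3)**2)*13 = (4*9)*13 = 36*13 = 468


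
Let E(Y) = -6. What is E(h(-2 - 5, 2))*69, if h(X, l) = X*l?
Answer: -414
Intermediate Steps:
E(h(-2 - 5, 2))*69 = -6*69 = -414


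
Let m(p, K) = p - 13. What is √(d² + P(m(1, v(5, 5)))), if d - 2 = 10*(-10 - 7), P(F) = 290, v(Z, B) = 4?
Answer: √28514 ≈ 168.86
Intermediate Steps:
m(p, K) = -13 + p
d = -168 (d = 2 + 10*(-10 - 7) = 2 + 10*(-17) = 2 - 170 = -168)
√(d² + P(m(1, v(5, 5)))) = √((-168)² + 290) = √(28224 + 290) = √28514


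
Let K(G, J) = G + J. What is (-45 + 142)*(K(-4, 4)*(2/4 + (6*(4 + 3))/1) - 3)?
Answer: -291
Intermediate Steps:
(-45 + 142)*(K(-4, 4)*(2/4 + (6*(4 + 3))/1) - 3) = (-45 + 142)*((-4 + 4)*(2/4 + (6*(4 + 3))/1) - 3) = 97*(0*(2*(¼) + (6*7)*1) - 3) = 97*(0*(½ + 42*1) - 3) = 97*(0*(½ + 42) - 3) = 97*(0*(85/2) - 3) = 97*(0 - 3) = 97*(-3) = -291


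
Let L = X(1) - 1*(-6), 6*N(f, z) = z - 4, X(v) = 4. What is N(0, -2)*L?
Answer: -10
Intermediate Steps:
N(f, z) = -2/3 + z/6 (N(f, z) = (z - 4)/6 = (-4 + z)/6 = -2/3 + z/6)
L = 10 (L = 4 - 1*(-6) = 4 + 6 = 10)
N(0, -2)*L = (-2/3 + (1/6)*(-2))*10 = (-2/3 - 1/3)*10 = -1*10 = -10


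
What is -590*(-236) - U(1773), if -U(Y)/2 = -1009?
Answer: 137222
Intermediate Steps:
U(Y) = 2018 (U(Y) = -2*(-1009) = 2018)
-590*(-236) - U(1773) = -590*(-236) - 1*2018 = 139240 - 2018 = 137222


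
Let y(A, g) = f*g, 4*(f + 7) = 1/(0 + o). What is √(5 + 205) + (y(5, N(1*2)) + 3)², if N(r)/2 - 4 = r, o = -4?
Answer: 106929/16 + √210 ≈ 6697.6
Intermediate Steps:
f = -113/16 (f = -7 + 1/(4*(0 - 4)) = -7 + (¼)/(-4) = -7 + (¼)*(-¼) = -7 - 1/16 = -113/16 ≈ -7.0625)
N(r) = 8 + 2*r
y(A, g) = -113*g/16
√(5 + 205) + (y(5, N(1*2)) + 3)² = √(5 + 205) + (-113*(8 + 2*(1*2))/16 + 3)² = √210 + (-113*(8 + 2*2)/16 + 3)² = √210 + (-113*(8 + 4)/16 + 3)² = √210 + (-113/16*12 + 3)² = √210 + (-339/4 + 3)² = √210 + (-327/4)² = √210 + 106929/16 = 106929/16 + √210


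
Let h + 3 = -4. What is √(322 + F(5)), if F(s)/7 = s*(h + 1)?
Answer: 4*√7 ≈ 10.583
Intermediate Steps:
h = -7 (h = -3 - 4 = -7)
F(s) = -42*s (F(s) = 7*(s*(-7 + 1)) = 7*(s*(-6)) = 7*(-6*s) = -42*s)
√(322 + F(5)) = √(322 - 42*5) = √(322 - 210) = √112 = 4*√7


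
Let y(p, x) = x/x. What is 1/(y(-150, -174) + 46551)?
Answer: 1/46552 ≈ 2.1481e-5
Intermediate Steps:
y(p, x) = 1
1/(y(-150, -174) + 46551) = 1/(1 + 46551) = 1/46552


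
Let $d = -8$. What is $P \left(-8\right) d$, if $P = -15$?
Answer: $-960$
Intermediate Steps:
$P \left(-8\right) d = \left(-15\right) \left(-8\right) \left(-8\right) = 120 \left(-8\right) = -960$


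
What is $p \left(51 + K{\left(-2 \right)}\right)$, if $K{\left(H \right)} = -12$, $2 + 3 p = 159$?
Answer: $2041$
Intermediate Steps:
$p = \frac{157}{3}$ ($p = - \frac{2}{3} + \frac{1}{3} \cdot 159 = - \frac{2}{3} + 53 = \frac{157}{3} \approx 52.333$)
$p \left(51 + K{\left(-2 \right)}\right) = \frac{157 \left(51 - 12\right)}{3} = \frac{157}{3} \cdot 39 = 2041$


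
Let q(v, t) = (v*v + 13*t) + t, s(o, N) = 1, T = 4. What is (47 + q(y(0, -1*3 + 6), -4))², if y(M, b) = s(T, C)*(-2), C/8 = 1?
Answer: 25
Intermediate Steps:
C = 8 (C = 8*1 = 8)
y(M, b) = -2 (y(M, b) = 1*(-2) = -2)
q(v, t) = v² + 14*t (q(v, t) = (v² + 13*t) + t = v² + 14*t)
(47 + q(y(0, -1*3 + 6), -4))² = (47 + ((-2)² + 14*(-4)))² = (47 + (4 - 56))² = (47 - 52)² = (-5)² = 25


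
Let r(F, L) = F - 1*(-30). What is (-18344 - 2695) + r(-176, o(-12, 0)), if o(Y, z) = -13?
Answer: -21185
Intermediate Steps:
r(F, L) = 30 + F (r(F, L) = F + 30 = 30 + F)
(-18344 - 2695) + r(-176, o(-12, 0)) = (-18344 - 2695) + (30 - 176) = -21039 - 146 = -21185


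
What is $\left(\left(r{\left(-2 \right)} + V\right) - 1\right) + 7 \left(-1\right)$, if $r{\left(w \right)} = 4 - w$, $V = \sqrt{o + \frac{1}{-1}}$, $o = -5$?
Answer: $-2 + i \sqrt{6} \approx -2.0 + 2.4495 i$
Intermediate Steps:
$V = i \sqrt{6}$ ($V = \sqrt{-5 + \frac{1}{-1}} = \sqrt{-5 - 1} = \sqrt{-6} = i \sqrt{6} \approx 2.4495 i$)
$\left(\left(r{\left(-2 \right)} + V\right) - 1\right) + 7 \left(-1\right) = \left(\left(\left(4 - -2\right) + i \sqrt{6}\right) - 1\right) + 7 \left(-1\right) = \left(\left(\left(4 + 2\right) + i \sqrt{6}\right) - 1\right) - 7 = \left(\left(6 + i \sqrt{6}\right) - 1\right) - 7 = \left(5 + i \sqrt{6}\right) - 7 = -2 + i \sqrt{6}$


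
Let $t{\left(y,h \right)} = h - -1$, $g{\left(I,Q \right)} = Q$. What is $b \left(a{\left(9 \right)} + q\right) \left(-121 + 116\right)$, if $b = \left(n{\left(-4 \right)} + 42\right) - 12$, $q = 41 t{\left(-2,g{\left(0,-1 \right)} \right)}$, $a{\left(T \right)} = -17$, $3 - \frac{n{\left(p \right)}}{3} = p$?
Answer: $4335$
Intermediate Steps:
$n{\left(p \right)} = 9 - 3 p$
$t{\left(y,h \right)} = 1 + h$ ($t{\left(y,h \right)} = h + 1 = 1 + h$)
$q = 0$ ($q = 41 \left(1 - 1\right) = 41 \cdot 0 = 0$)
$b = 51$ ($b = \left(\left(9 - -12\right) + 42\right) - 12 = \left(\left(9 + 12\right) + 42\right) - 12 = \left(21 + 42\right) - 12 = 63 - 12 = 51$)
$b \left(a{\left(9 \right)} + q\right) \left(-121 + 116\right) = 51 \left(-17 + 0\right) \left(-121 + 116\right) = 51 \left(\left(-17\right) \left(-5\right)\right) = 51 \cdot 85 = 4335$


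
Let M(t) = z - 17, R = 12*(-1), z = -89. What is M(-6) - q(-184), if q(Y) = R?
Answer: -94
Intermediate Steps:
R = -12
q(Y) = -12
M(t) = -106 (M(t) = -89 - 17 = -106)
M(-6) - q(-184) = -106 - 1*(-12) = -106 + 12 = -94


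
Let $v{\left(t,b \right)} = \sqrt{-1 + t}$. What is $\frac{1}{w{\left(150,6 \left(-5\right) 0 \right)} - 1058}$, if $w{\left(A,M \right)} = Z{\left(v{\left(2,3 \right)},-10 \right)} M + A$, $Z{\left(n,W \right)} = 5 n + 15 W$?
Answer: $- \frac{1}{908} \approx -0.0011013$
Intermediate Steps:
$w{\left(A,M \right)} = A - 145 M$ ($w{\left(A,M \right)} = \left(5 \sqrt{-1 + 2} + 15 \left(-10\right)\right) M + A = \left(5 \sqrt{1} - 150\right) M + A = \left(5 \cdot 1 - 150\right) M + A = \left(5 - 150\right) M + A = - 145 M + A = A - 145 M$)
$\frac{1}{w{\left(150,6 \left(-5\right) 0 \right)} - 1058} = \frac{1}{\left(150 - 145 \cdot 6 \left(-5\right) 0\right) - 1058} = \frac{1}{\left(150 - 145 \left(\left(-30\right) 0\right)\right) - 1058} = \frac{1}{\left(150 - 0\right) - 1058} = \frac{1}{\left(150 + 0\right) - 1058} = \frac{1}{150 - 1058} = \frac{1}{-908} = - \frac{1}{908}$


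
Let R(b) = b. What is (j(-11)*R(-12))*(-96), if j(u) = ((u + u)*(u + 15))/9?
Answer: -11264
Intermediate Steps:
j(u) = 2*u*(15 + u)/9 (j(u) = ((2*u)*(15 + u))*(⅑) = (2*u*(15 + u))*(⅑) = 2*u*(15 + u)/9)
(j(-11)*R(-12))*(-96) = (((2/9)*(-11)*(15 - 11))*(-12))*(-96) = (((2/9)*(-11)*4)*(-12))*(-96) = -88/9*(-12)*(-96) = (352/3)*(-96) = -11264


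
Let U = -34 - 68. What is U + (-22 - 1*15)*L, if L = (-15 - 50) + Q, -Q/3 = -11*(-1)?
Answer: 3524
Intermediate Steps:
Q = -33 (Q = -(-33)*(-1) = -3*11 = -33)
U = -102
L = -98 (L = (-15 - 50) - 33 = -65 - 33 = -98)
U + (-22 - 1*15)*L = -102 + (-22 - 1*15)*(-98) = -102 + (-22 - 15)*(-98) = -102 - 37*(-98) = -102 + 3626 = 3524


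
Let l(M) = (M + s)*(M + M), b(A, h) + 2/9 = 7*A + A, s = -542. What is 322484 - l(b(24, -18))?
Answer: 37001908/81 ≈ 4.5681e+5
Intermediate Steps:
b(A, h) = -2/9 + 8*A (b(A, h) = -2/9 + (7*A + A) = -2/9 + 8*A)
l(M) = 2*M*(-542 + M) (l(M) = (M - 542)*(M + M) = (-542 + M)*(2*M) = 2*M*(-542 + M))
322484 - l(b(24, -18)) = 322484 - 2*(-2/9 + 8*24)*(-542 + (-2/9 + 8*24)) = 322484 - 2*(-2/9 + 192)*(-542 + (-2/9 + 192)) = 322484 - 2*1726*(-542 + 1726/9)/9 = 322484 - 2*1726*(-3152)/(9*9) = 322484 - 1*(-10880704/81) = 322484 + 10880704/81 = 37001908/81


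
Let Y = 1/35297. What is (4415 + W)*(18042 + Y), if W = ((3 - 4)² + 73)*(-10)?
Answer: 2340344645625/35297 ≈ 6.6304e+7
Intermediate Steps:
Y = 1/35297 ≈ 2.8331e-5
W = -740 (W = ((-1)² + 73)*(-10) = (1 + 73)*(-10) = 74*(-10) = -740)
(4415 + W)*(18042 + Y) = (4415 - 740)*(18042 + 1/35297) = 3675*(636828475/35297) = 2340344645625/35297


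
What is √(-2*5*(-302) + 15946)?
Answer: √18966 ≈ 137.72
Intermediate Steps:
√(-2*5*(-302) + 15946) = √(-10*(-302) + 15946) = √(3020 + 15946) = √18966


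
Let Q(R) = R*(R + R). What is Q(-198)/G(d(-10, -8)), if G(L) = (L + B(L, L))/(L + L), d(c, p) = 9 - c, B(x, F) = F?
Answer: 78408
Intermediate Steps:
G(L) = 1 (G(L) = (L + L)/(L + L) = (2*L)/((2*L)) = (2*L)*(1/(2*L)) = 1)
Q(R) = 2*R² (Q(R) = R*(2*R) = 2*R²)
Q(-198)/G(d(-10, -8)) = (2*(-198)²)/1 = (2*39204)*1 = 78408*1 = 78408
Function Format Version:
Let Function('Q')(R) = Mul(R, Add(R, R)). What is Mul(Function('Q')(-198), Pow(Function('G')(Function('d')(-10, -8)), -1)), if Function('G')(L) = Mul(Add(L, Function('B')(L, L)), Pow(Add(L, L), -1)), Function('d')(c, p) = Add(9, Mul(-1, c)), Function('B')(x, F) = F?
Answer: 78408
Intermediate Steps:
Function('G')(L) = 1 (Function('G')(L) = Mul(Add(L, L), Pow(Add(L, L), -1)) = Mul(Mul(2, L), Pow(Mul(2, L), -1)) = Mul(Mul(2, L), Mul(Rational(1, 2), Pow(L, -1))) = 1)
Function('Q')(R) = Mul(2, Pow(R, 2)) (Function('Q')(R) = Mul(R, Mul(2, R)) = Mul(2, Pow(R, 2)))
Mul(Function('Q')(-198), Pow(Function('G')(Function('d')(-10, -8)), -1)) = Mul(Mul(2, Pow(-198, 2)), Pow(1, -1)) = Mul(Mul(2, 39204), 1) = Mul(78408, 1) = 78408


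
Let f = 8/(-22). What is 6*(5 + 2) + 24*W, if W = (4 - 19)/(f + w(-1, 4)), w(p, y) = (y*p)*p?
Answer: -57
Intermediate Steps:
w(p, y) = y*p² (w(p, y) = (p*y)*p = y*p²)
f = -4/11 (f = 8*(-1/22) = -4/11 ≈ -0.36364)
W = -33/8 (W = (4 - 19)/(-4/11 + 4*(-1)²) = -15/(-4/11 + 4*1) = -15/(-4/11 + 4) = -15/40/11 = -15*11/40 = -33/8 ≈ -4.1250)
6*(5 + 2) + 24*W = 6*(5 + 2) + 24*(-33/8) = 6*7 - 99 = 42 - 99 = -57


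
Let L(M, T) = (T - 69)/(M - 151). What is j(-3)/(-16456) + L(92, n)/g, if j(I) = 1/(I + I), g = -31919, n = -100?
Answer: -14803163/185941708656 ≈ -7.9612e-5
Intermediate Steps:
L(M, T) = (-69 + T)/(-151 + M)
j(I) = 1/(2*I)
j(-3)/(-16456) + L(92, n)/g = ((½)/(-3))/(-16456) + ((-69 - 100)/(-151 + 92))/(-31919) = ((½)*(-⅓))*(-1/16456) + (-169/(-59))*(-1/31919) = -⅙*(-1/16456) - 1/59*(-169)*(-1/31919) = 1/98736 + (169/59)*(-1/31919) = 1/98736 - 169/1883221 = -14803163/185941708656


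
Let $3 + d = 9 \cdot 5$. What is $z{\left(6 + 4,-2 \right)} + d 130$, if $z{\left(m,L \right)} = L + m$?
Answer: $5468$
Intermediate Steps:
$d = 42$ ($d = -3 + 9 \cdot 5 = -3 + 45 = 42$)
$z{\left(6 + 4,-2 \right)} + d 130 = \left(-2 + \left(6 + 4\right)\right) + 42 \cdot 130 = \left(-2 + 10\right) + 5460 = 8 + 5460 = 5468$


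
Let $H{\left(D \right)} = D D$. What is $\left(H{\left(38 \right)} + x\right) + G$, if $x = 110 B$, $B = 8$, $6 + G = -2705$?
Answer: $-387$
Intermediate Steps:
$G = -2711$ ($G = -6 - 2705 = -2711$)
$H{\left(D \right)} = D^{2}$
$x = 880$ ($x = 110 \cdot 8 = 880$)
$\left(H{\left(38 \right)} + x\right) + G = \left(38^{2} + 880\right) - 2711 = \left(1444 + 880\right) - 2711 = 2324 - 2711 = -387$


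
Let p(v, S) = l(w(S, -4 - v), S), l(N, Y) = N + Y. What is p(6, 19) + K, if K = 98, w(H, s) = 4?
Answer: 121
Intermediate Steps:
p(v, S) = 4 + S
p(6, 19) + K = (4 + 19) + 98 = 23 + 98 = 121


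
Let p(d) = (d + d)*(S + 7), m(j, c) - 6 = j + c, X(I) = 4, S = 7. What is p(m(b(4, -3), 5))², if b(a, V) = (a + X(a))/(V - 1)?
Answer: 63504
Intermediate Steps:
b(a, V) = (4 + a)/(-1 + V) (b(a, V) = (a + 4)/(V - 1) = (4 + a)/(-1 + V))
m(j, c) = 6 + c + j (m(j, c) = 6 + (j + c) = 6 + (c + j) = 6 + c + j)
p(d) = 28*d (p(d) = (d + d)*(7 + 7) = (2*d)*14 = 28*d)
p(m(b(4, -3), 5))² = (28*(6 + 5 + (4 + 4)/(-1 - 3)))² = (28*(6 + 5 + 8/(-4)))² = (28*(6 + 5 - ¼*8))² = (28*(6 + 5 - 2))² = (28*9)² = 252² = 63504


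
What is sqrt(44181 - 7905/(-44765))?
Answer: sqrt(3541395624522)/8953 ≈ 210.19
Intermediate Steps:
sqrt(44181 - 7905/(-44765)) = sqrt(44181 - 7905*(-1/44765)) = sqrt(44181 + 1581/8953) = sqrt(395554074/8953) = sqrt(3541395624522)/8953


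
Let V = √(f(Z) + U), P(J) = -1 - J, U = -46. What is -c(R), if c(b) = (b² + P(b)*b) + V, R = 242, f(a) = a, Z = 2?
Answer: 242 - 2*I*√11 ≈ 242.0 - 6.6332*I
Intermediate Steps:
V = 2*I*√11 (V = √(2 - 46) = √(-44) = 2*I*√11 ≈ 6.6332*I)
c(b) = b² + b*(-1 - b) + 2*I*√11 (c(b) = (b² + (-1 - b)*b) + 2*I*√11 = (b² + b*(-1 - b)) + 2*I*√11 = b² + b*(-1 - b) + 2*I*√11)
-c(R) = -(-1*242 + 2*I*√11) = -(-242 + 2*I*√11) = 242 - 2*I*√11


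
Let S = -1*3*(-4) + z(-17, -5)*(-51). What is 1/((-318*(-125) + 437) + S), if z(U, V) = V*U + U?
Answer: 1/36731 ≈ 2.7225e-5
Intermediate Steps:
z(U, V) = U + U*V (z(U, V) = U*V + U = U + U*V)
S = -3456 (S = -1*3*(-4) - 17*(1 - 5)*(-51) = -3*(-4) - 17*(-4)*(-51) = 12 + 68*(-51) = 12 - 3468 = -3456)
1/((-318*(-125) + 437) + S) = 1/((-318*(-125) + 437) - 3456) = 1/((39750 + 437) - 3456) = 1/(40187 - 3456) = 1/36731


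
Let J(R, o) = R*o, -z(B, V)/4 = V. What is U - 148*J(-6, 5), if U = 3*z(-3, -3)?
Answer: 4476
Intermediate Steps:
z(B, V) = -4*V
U = 36 (U = 3*(-4*(-3)) = 3*12 = 36)
U - 148*J(-6, 5) = 36 - (-888)*5 = 36 - 148*(-30) = 36 + 4440 = 4476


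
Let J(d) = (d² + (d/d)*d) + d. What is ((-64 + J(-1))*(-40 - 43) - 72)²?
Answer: 28334329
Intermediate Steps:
J(d) = d² + 2*d (J(d) = (d² + 1*d) + d = (d² + d) + d = (d + d²) + d = d² + 2*d)
((-64 + J(-1))*(-40 - 43) - 72)² = ((-64 - (2 - 1))*(-40 - 43) - 72)² = ((-64 - 1*1)*(-83) - 72)² = ((-64 - 1)*(-83) - 72)² = (-65*(-83) - 72)² = (5395 - 72)² = 5323² = 28334329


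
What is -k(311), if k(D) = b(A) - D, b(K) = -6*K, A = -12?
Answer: 239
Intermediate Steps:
k(D) = 72 - D (k(D) = -6*(-12) - D = 72 - D)
-k(311) = -(72 - 1*311) = -(72 - 311) = -1*(-239) = 239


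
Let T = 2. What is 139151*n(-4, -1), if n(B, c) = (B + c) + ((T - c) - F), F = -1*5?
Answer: 417453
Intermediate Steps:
F = -5
n(B, c) = 7 + B (n(B, c) = (B + c) + ((2 - c) - 1*(-5)) = (B + c) + ((2 - c) + 5) = (B + c) + (7 - c) = 7 + B)
139151*n(-4, -1) = 139151*(7 - 4) = 139151*3 = 417453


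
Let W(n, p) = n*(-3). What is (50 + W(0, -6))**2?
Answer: 2500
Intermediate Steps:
W(n, p) = -3*n
(50 + W(0, -6))**2 = (50 - 3*0)**2 = (50 + 0)**2 = 50**2 = 2500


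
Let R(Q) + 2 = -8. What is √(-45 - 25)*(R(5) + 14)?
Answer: 4*I*√70 ≈ 33.466*I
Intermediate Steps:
R(Q) = -10 (R(Q) = -2 - 8 = -10)
√(-45 - 25)*(R(5) + 14) = √(-45 - 25)*(-10 + 14) = √(-70)*4 = (I*√70)*4 = 4*I*√70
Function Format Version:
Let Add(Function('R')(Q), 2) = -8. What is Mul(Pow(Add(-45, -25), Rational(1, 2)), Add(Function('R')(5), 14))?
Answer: Mul(4, I, Pow(70, Rational(1, 2))) ≈ Mul(33.466, I)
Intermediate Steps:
Function('R')(Q) = -10 (Function('R')(Q) = Add(-2, -8) = -10)
Mul(Pow(Add(-45, -25), Rational(1, 2)), Add(Function('R')(5), 14)) = Mul(Pow(Add(-45, -25), Rational(1, 2)), Add(-10, 14)) = Mul(Pow(-70, Rational(1, 2)), 4) = Mul(Mul(I, Pow(70, Rational(1, 2))), 4) = Mul(4, I, Pow(70, Rational(1, 2)))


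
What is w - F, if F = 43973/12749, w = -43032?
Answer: -548658941/12749 ≈ -43035.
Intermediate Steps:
F = 43973/12749 (F = 43973*(1/12749) = 43973/12749 ≈ 3.4491)
w - F = -43032 - 1*43973/12749 = -43032 - 43973/12749 = -548658941/12749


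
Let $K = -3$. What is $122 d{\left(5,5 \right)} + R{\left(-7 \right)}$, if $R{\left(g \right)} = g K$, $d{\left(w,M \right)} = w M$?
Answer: $3071$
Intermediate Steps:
$d{\left(w,M \right)} = M w$
$R{\left(g \right)} = - 3 g$ ($R{\left(g \right)} = g \left(-3\right) = - 3 g$)
$122 d{\left(5,5 \right)} + R{\left(-7 \right)} = 122 \cdot 5 \cdot 5 - -21 = 122 \cdot 25 + 21 = 3050 + 21 = 3071$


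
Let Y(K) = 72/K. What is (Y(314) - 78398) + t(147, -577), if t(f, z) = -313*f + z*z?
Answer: 32737676/157 ≈ 2.0852e+5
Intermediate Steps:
t(f, z) = z² - 313*f (t(f, z) = -313*f + z² = z² - 313*f)
(Y(314) - 78398) + t(147, -577) = (72/314 - 78398) + ((-577)² - 313*147) = (72*(1/314) - 78398) + (332929 - 46011) = (36/157 - 78398) + 286918 = -12308450/157 + 286918 = 32737676/157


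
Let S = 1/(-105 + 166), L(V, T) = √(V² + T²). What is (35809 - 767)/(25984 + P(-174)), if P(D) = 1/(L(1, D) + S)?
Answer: 102581111350773286/76064939138257527 - 130391282*√30277/76064939138257527 ≈ 1.3486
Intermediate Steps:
L(V, T) = √(T² + V²)
S = 1/61 ≈ 0.016393
P(D) = 1/(1/61 + √(1 + D²)) (P(D) = 1/(√(D² + 1²) + 1/61) = 1/(√(D² + 1) + 1/61) = 1/(√(1 + D²) + 1/61) = 1/(1/61 + √(1 + D²)))
(35809 - 767)/(25984 + P(-174)) = (35809 - 767)/(25984 + 61/(1 + 61*√(1 + (-174)²))) = 35042/(25984 + 61/(1 + 61*√(1 + 30276))) = 35042/(25984 + 61/(1 + 61*√30277))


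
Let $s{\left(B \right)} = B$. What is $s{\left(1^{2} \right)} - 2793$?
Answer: $-2792$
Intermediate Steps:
$s{\left(1^{2} \right)} - 2793 = 1^{2} - 2793 = 1 - 2793 = -2792$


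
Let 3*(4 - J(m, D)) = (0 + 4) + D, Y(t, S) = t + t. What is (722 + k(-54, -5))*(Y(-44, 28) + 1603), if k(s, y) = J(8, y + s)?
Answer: 1127665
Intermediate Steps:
Y(t, S) = 2*t
J(m, D) = 8/3 - D/3 (J(m, D) = 4 - ((0 + 4) + D)/3 = 4 - (4 + D)/3 = 4 + (-4/3 - D/3) = 8/3 - D/3)
k(s, y) = 8/3 - s/3 - y/3 (k(s, y) = 8/3 - (y + s)/3 = 8/3 - (s + y)/3 = 8/3 + (-s/3 - y/3) = 8/3 - s/3 - y/3)
(722 + k(-54, -5))*(Y(-44, 28) + 1603) = (722 + (8/3 - ⅓*(-54) - ⅓*(-5)))*(2*(-44) + 1603) = (722 + (8/3 + 18 + 5/3))*(-88 + 1603) = (722 + 67/3)*1515 = (2233/3)*1515 = 1127665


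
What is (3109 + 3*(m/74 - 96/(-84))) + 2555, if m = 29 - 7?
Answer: 1468095/259 ≈ 5668.3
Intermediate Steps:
m = 22
(3109 + 3*(m/74 - 96/(-84))) + 2555 = (3109 + 3*(22/74 - 96/(-84))) + 2555 = (3109 + 3*(22*(1/74) - 96*(-1/84))) + 2555 = (3109 + 3*(11/37 + 8/7)) + 2555 = (3109 + 3*(373/259)) + 2555 = (3109 + 1119/259) + 2555 = 806350/259 + 2555 = 1468095/259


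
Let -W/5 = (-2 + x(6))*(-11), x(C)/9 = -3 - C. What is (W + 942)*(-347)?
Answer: 1257181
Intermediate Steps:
x(C) = -27 - 9*C (x(C) = 9*(-3 - C) = -27 - 9*C)
W = -4565 (W = -5*(-2 + (-27 - 9*6))*(-11) = -5*(-2 + (-27 - 54))*(-11) = -5*(-2 - 81)*(-11) = -(-415)*(-11) = -5*913 = -4565)
(W + 942)*(-347) = (-4565 + 942)*(-347) = -3623*(-347) = 1257181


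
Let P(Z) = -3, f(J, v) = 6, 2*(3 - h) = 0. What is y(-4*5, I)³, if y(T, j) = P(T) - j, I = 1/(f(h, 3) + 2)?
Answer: -15625/512 ≈ -30.518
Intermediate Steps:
h = 3 (h = 3 - ½*0 = 3 + 0 = 3)
I = ⅛ (I = 1/(6 + 2) = 1/8 = ⅛ ≈ 0.12500)
y(T, j) = -3 - j
y(-4*5, I)³ = (-3 - 1*⅛)³ = (-3 - ⅛)³ = (-25/8)³ = -15625/512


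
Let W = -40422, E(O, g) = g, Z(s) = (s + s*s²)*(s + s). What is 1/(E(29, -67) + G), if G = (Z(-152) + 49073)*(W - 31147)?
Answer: -1/76413141538564 ≈ -1.3087e-14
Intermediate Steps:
Z(s) = 2*s*(s + s³) (Z(s) = (s + s³)*(2*s) = 2*s*(s + s³))
G = -76413141538497 (G = (2*(-152)²*(1 + (-152)²) + 49073)*(-40422 - 31147) = (2*23104*(1 + 23104) + 49073)*(-71569) = (2*23104*23105 + 49073)*(-71569) = (1067635840 + 49073)*(-71569) = 1067684913*(-71569) = -76413141538497)
1/(E(29, -67) + G) = 1/(-67 - 76413141538497) = 1/(-76413141538564) = -1/76413141538564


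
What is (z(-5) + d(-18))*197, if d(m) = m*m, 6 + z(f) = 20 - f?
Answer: 67571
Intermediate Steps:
z(f) = 14 - f (z(f) = -6 + (20 - f) = 14 - f)
d(m) = m²
(z(-5) + d(-18))*197 = ((14 - 1*(-5)) + (-18)²)*197 = ((14 + 5) + 324)*197 = (19 + 324)*197 = 343*197 = 67571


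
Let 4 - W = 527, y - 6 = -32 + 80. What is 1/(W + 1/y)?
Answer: -54/28241 ≈ -0.0019121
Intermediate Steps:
y = 54 (y = 6 + (-32 + 80) = 6 + 48 = 54)
W = -523 (W = 4 - 1*527 = 4 - 527 = -523)
1/(W + 1/y) = 1/(-523 + 1/54) = 1/(-28241/54) = -54/28241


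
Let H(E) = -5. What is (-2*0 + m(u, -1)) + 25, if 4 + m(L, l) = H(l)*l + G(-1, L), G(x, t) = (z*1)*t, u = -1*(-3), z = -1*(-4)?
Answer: 38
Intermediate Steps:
z = 4
u = 3
G(x, t) = 4*t (G(x, t) = (4*1)*t = 4*t)
m(L, l) = -4 - 5*l + 4*L (m(L, l) = -4 + (-5*l + 4*L) = -4 - 5*l + 4*L)
(-2*0 + m(u, -1)) + 25 = (-2*0 + (-4 - 5*(-1) + 4*3)) + 25 = (0 + (-4 + 5 + 12)) + 25 = (0 + 13) + 25 = 13 + 25 = 38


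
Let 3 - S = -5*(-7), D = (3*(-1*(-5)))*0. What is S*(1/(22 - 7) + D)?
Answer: -32/15 ≈ -2.1333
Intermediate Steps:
D = 0 (D = (3*5)*0 = 15*0 = 0)
S = -32 (S = 3 - (-5)*(-7) = 3 - 1*35 = 3 - 35 = -32)
S*(1/(22 - 7) + D) = -32*(1/(22 - 7) + 0) = -32*(1/15 + 0) = -32*1/15 = -32/15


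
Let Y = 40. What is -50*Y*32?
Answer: -64000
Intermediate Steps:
-50*Y*32 = -50*40*32 = -2000*32 = -64000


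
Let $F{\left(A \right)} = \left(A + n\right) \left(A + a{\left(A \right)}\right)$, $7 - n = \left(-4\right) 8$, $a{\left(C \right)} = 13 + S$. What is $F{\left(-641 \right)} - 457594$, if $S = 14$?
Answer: $-87966$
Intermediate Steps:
$a{\left(C \right)} = 27$ ($a{\left(C \right)} = 13 + 14 = 27$)
$n = 39$ ($n = 7 - \left(-4\right) 8 = 7 - -32 = 7 + 32 = 39$)
$F{\left(A \right)} = \left(27 + A\right) \left(39 + A\right)$ ($F{\left(A \right)} = \left(A + 39\right) \left(A + 27\right) = \left(39 + A\right) \left(27 + A\right) = \left(27 + A\right) \left(39 + A\right)$)
$F{\left(-641 \right)} - 457594 = \left(1053 + \left(-641\right)^{2} + 66 \left(-641\right)\right) - 457594 = \left(1053 + 410881 - 42306\right) - 457594 = 369628 - 457594 = -87966$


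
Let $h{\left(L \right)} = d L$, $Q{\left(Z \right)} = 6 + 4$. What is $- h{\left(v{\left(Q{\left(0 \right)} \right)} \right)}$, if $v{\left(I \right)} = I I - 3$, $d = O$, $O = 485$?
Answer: $-47045$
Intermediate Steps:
$Q{\left(Z \right)} = 10$
$d = 485$
$v{\left(I \right)} = -3 + I^{2}$ ($v{\left(I \right)} = I^{2} - 3 = -3 + I^{2}$)
$h{\left(L \right)} = 485 L$
$- h{\left(v{\left(Q{\left(0 \right)} \right)} \right)} = - 485 \left(-3 + 10^{2}\right) = - 485 \left(-3 + 100\right) = - 485 \cdot 97 = \left(-1\right) 47045 = -47045$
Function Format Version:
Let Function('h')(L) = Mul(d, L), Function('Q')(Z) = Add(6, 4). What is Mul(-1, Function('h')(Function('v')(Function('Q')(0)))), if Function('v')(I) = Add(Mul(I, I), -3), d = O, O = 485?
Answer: -47045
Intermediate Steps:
Function('Q')(Z) = 10
d = 485
Function('v')(I) = Add(-3, Pow(I, 2)) (Function('v')(I) = Add(Pow(I, 2), -3) = Add(-3, Pow(I, 2)))
Function('h')(L) = Mul(485, L)
Mul(-1, Function('h')(Function('v')(Function('Q')(0)))) = Mul(-1, Mul(485, Add(-3, Pow(10, 2)))) = Mul(-1, Mul(485, Add(-3, 100))) = Mul(-1, Mul(485, 97)) = Mul(-1, 47045) = -47045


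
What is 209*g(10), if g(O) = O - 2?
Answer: 1672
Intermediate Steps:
g(O) = -2 + O
209*g(10) = 209*(-2 + 10) = 209*8 = 1672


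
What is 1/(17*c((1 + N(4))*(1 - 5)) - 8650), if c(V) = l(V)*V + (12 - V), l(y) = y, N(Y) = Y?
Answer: -1/1306 ≈ -0.00076570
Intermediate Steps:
c(V) = 12 + V² - V (c(V) = V*V + (12 - V) = V² + (12 - V) = 12 + V² - V)
1/(17*c((1 + N(4))*(1 - 5)) - 8650) = 1/(17*(12 + ((1 + 4)*(1 - 5))² - (1 + 4)*(1 - 5)) - 8650) = 1/(17*(12 + (5*(-4))² - 5*(-4)) - 8650) = 1/(17*(12 + (-20)² - 1*(-20)) - 8650) = 1/(17*(12 + 400 + 20) - 8650) = 1/(17*432 - 8650) = 1/(7344 - 8650) = 1/(-1306) = -1/1306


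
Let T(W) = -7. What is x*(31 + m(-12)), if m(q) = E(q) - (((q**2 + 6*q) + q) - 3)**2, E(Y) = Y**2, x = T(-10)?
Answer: 21518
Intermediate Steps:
x = -7
m(q) = q**2 - (-3 + q**2 + 7*q)**2 (m(q) = q**2 - (((q**2 + 6*q) + q) - 3)**2 = q**2 - ((q**2 + 7*q) - 3)**2 = q**2 - (-3 + q**2 + 7*q)**2)
x*(31 + m(-12)) = -7*(31 + ((-12)**2 - (-3 + (-12)**2 + 7*(-12))**2)) = -7*(31 + (144 - (-3 + 144 - 84)**2)) = -7*(31 + (144 - 1*57**2)) = -7*(31 + (144 - 1*3249)) = -7*(31 + (144 - 3249)) = -7*(31 - 3105) = -7*(-3074) = 21518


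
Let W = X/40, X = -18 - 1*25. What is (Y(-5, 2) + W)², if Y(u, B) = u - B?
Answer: 104329/1600 ≈ 65.206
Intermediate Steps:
X = -43 (X = -18 - 25 = -43)
W = -43/40 ≈ -1.0750
(Y(-5, 2) + W)² = ((-5 - 1*2) - 43/40)² = ((-5 - 2) - 43/40)² = (-7 - 43/40)² = (-323/40)² = 104329/1600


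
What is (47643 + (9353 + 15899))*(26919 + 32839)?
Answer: 4356059410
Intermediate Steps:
(47643 + (9353 + 15899))*(26919 + 32839) = (47643 + 25252)*59758 = 72895*59758 = 4356059410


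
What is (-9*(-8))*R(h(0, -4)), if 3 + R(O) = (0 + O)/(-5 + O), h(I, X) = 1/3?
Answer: -1548/7 ≈ -221.14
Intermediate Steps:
h(I, X) = 1/3
R(O) = -3 + O/(-5 + O) (R(O) = -3 + (0 + O)/(-5 + O) = -3 + O/(-5 + O))
(-9*(-8))*R(h(0, -4)) = (-9*(-8))*((15 - 2*1/3)/(-5 + 1/3)) = 72*((15 - 2/3)/(-14/3)) = 72*(-3/14*43/3) = 72*(-43/14) = -1548/7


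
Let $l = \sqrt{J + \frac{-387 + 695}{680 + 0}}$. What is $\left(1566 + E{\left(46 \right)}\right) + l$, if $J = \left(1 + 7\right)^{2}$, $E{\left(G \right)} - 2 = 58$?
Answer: $1626 + \frac{\sqrt{1862690}}{170} \approx 1634.0$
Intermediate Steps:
$E{\left(G \right)} = 60$ ($E{\left(G \right)} = 2 + 58 = 60$)
$J = 64$ ($J = 8^{2} = 64$)
$l = \frac{\sqrt{1862690}}{170}$ ($l = \sqrt{64 + \frac{-387 + 695}{680 + 0}} = \sqrt{64 + \frac{308}{680}} = \sqrt{64 + 308 \cdot \frac{1}{680}} = \sqrt{64 + \frac{77}{170}} = \sqrt{\frac{10957}{170}} = \frac{\sqrt{1862690}}{170} \approx 8.0283$)
$\left(1566 + E{\left(46 \right)}\right) + l = \left(1566 + 60\right) + \frac{\sqrt{1862690}}{170} = 1626 + \frac{\sqrt{1862690}}{170}$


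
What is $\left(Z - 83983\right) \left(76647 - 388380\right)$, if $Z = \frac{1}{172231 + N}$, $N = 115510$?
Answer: $\frac{7533137800332666}{287741} \approx 2.618 \cdot 10^{10}$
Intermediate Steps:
$Z = \frac{1}{287741}$ ($Z = \frac{1}{172231 + 115510} = \frac{1}{287741} \approx 3.4753 \cdot 10^{-6}$)
$\left(Z - 83983\right) \left(76647 - 388380\right) = \left(\frac{1}{287741} - 83983\right) \left(76647 - 388380\right) = \left(- \frac{24165352402}{287741}\right) \left(-311733\right) = \frac{7533137800332666}{287741}$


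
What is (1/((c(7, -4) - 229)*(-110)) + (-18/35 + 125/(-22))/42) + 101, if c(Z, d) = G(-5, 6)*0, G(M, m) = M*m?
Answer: 149379919/1481172 ≈ 100.85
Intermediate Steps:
c(Z, d) = 0 (c(Z, d) = -5*6*0 = -30*0 = 0)
(1/((c(7, -4) - 229)*(-110)) + (-18/35 + 125/(-22))/42) + 101 = (1/((0 - 229)*(-110)) + (-18/35 + 125/(-22))/42) + 101 = (-1/110/(-229) + (-18*1/35 + 125*(-1/22))*(1/42)) + 101 = (-1/229*(-1/110) + (-18/35 - 125/22)*(1/42)) + 101 = (1/25190 - 4771/770*1/42) + 101 = (1/25190 - 4771/32340) + 101 = -218453/1481172 + 101 = 149379919/1481172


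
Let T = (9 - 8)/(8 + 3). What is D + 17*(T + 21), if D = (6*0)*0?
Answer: 3944/11 ≈ 358.55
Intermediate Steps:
T = 1/11 ≈ 0.090909
D = 0 (D = 0*0 = 0)
D + 17*(T + 21) = 0 + 17*(1/11 + 21) = 0 + 17*(232/11) = 0 + 3944/11 = 3944/11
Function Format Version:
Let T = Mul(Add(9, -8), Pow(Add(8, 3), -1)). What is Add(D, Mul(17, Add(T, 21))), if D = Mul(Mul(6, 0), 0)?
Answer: Rational(3944, 11) ≈ 358.55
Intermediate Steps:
T = Rational(1, 11) (T = Mul(1, Pow(11, -1)) = Mul(1, Rational(1, 11)) = Rational(1, 11) ≈ 0.090909)
D = 0 (D = Mul(0, 0) = 0)
Add(D, Mul(17, Add(T, 21))) = Add(0, Mul(17, Add(Rational(1, 11), 21))) = Add(0, Mul(17, Rational(232, 11))) = Add(0, Rational(3944, 11)) = Rational(3944, 11)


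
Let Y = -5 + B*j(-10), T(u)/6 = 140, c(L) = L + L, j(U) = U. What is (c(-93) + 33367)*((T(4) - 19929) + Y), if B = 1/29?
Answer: -18373514216/29 ≈ -6.3357e+8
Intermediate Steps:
c(L) = 2*L
B = 1/29 ≈ 0.034483
T(u) = 840 (T(u) = 6*140 = 840)
Y = -155/29 (Y = -5 + (1/29)*(-10) = -5 - 10/29 = -155/29 ≈ -5.3448)
(c(-93) + 33367)*((T(4) - 19929) + Y) = (2*(-93) + 33367)*((840 - 19929) - 155/29) = (-186 + 33367)*(-19089 - 155/29) = 33181*(-553736/29) = -18373514216/29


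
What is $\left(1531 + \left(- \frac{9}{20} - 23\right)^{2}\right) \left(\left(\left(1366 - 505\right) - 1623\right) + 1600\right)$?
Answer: $\frac{348759259}{200} \approx 1.7438 \cdot 10^{6}$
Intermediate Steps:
$\left(1531 + \left(- \frac{9}{20} - 23\right)^{2}\right) \left(\left(\left(1366 - 505\right) - 1623\right) + 1600\right) = \left(1531 + \left(\left(-9\right) \frac{1}{20} - 23\right)^{2}\right) \left(\left(861 - 1623\right) + 1600\right) = \left(1531 + \left(- \frac{9}{20} - 23\right)^{2}\right) \left(-762 + 1600\right) = \left(1531 + \left(- \frac{469}{20}\right)^{2}\right) 838 = \left(1531 + \frac{219961}{400}\right) 838 = \frac{832361}{400} \cdot 838 = \frac{348759259}{200}$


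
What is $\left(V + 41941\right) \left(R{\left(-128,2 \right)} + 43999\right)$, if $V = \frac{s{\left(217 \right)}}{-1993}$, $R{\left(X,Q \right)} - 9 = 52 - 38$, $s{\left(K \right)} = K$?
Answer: $\frac{3679719564312}{1993} \approx 1.8463 \cdot 10^{9}$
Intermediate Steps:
$R{\left(X,Q \right)} = 23$ ($R{\left(X,Q \right)} = 9 + \left(52 - 38\right) = 9 + 14 = 23$)
$V = - \frac{217}{1993}$ ($V = \frac{217}{-1993} = 217 \left(- \frac{1}{1993}\right) = - \frac{217}{1993} \approx -0.10888$)
$\left(V + 41941\right) \left(R{\left(-128,2 \right)} + 43999\right) = \left(- \frac{217}{1993} + 41941\right) \left(23 + 43999\right) = \frac{83588196}{1993} \cdot 44022 = \frac{3679719564312}{1993}$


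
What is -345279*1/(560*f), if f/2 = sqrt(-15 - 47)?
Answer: 345279*I*sqrt(62)/69440 ≈ 39.152*I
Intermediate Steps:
f = 2*I*sqrt(62) (f = 2*sqrt(-15 - 47) = 2*sqrt(-62) = 2*(I*sqrt(62)) = 2*I*sqrt(62) ≈ 15.748*I)
-345279*1/(560*f) = -345279*(-I*sqrt(62)/69440) = -(-345279)*I*sqrt(62)/69440 = 345279*I*sqrt(62)/69440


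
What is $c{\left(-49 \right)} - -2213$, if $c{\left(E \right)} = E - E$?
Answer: $2213$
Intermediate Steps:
$c{\left(E \right)} = 0$
$c{\left(-49 \right)} - -2213 = 0 - -2213 = 0 + 2213 = 2213$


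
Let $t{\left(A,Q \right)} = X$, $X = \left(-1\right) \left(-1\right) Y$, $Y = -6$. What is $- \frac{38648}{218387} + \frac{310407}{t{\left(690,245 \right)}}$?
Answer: $- \frac{22596361799}{436774} \approx -51735.0$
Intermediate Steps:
$X = -6$ ($X = \left(-1\right) \left(-1\right) \left(-6\right) = 1 \left(-6\right) = -6$)
$t{\left(A,Q \right)} = -6$
$- \frac{38648}{218387} + \frac{310407}{t{\left(690,245 \right)}} = - \frac{38648}{218387} + \frac{310407}{-6} = \left(-38648\right) \frac{1}{218387} + 310407 \left(- \frac{1}{6}\right) = - \frac{38648}{218387} - \frac{103469}{2} = - \frac{22596361799}{436774}$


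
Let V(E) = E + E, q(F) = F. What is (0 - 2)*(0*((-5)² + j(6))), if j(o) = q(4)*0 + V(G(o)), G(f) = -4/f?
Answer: 0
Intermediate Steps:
V(E) = 2*E
j(o) = -8/o (j(o) = 4*0 + 2*(-4/o) = 0 - 8/o = -8/o)
(0 - 2)*(0*((-5)² + j(6))) = (0 - 2)*(0*((-5)² - 8/6)) = -0*(25 - 8*⅙) = -0*(25 - 4/3) = -0*71/3 = -2*0 = 0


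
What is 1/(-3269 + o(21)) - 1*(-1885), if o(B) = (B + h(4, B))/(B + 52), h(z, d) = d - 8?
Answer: 449766582/238603 ≈ 1885.0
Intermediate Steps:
h(z, d) = -8 + d
o(B) = (-8 + 2*B)/(52 + B) (o(B) = (B + (-8 + B))/(B + 52) = (-8 + 2*B)/(52 + B))
1/(-3269 + o(21)) - 1*(-1885) = 1/(-3269 + 2*(-4 + 21)/(52 + 21)) - 1*(-1885) = 1/(-3269 + 2*17/73) + 1885 = 1/(-3269 + 2*(1/73)*17) + 1885 = 1/(-3269 + 34/73) + 1885 = 1/(-238603/73) + 1885 = -73/238603 + 1885 = 449766582/238603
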